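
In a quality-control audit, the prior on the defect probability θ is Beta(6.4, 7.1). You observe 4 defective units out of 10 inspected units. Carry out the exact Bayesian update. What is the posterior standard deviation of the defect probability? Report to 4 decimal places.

0.1003

The Beta prior is conjugate to a Binomial/Bernoulli likelihood; the update adds successes to α and failures to β.
Posterior: Beta(α+k, β+n−k) = Beta(6.4+4, 7.1+6) = Beta(10.4, 13.1).
Var = αβ/((α+β)²(α+β+1)) = 10.4·13.1/(23.5²·24.5) = 0.01006938; SD = √0.01006938 = 0.1003.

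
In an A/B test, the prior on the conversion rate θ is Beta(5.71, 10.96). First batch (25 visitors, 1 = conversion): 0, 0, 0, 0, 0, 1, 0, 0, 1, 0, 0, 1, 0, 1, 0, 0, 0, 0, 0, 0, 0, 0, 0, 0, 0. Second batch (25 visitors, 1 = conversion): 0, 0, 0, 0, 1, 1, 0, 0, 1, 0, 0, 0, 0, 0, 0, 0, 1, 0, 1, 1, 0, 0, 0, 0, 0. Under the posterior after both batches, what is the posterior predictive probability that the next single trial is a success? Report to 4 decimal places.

0.2356

The Beta prior is conjugate to a Binomial/Bernoulli likelihood; the update adds successes to α and failures to β.
After batch 1: Beta(5.71+4, 10.96+21) = Beta(9.71, 31.96).
After batch 2: Beta(9.71+6, 31.96+19) = Beta(15.71, 50.96).
For a single future Bernoulli trial, P(success | data) = α/(α+β) = 0.2356.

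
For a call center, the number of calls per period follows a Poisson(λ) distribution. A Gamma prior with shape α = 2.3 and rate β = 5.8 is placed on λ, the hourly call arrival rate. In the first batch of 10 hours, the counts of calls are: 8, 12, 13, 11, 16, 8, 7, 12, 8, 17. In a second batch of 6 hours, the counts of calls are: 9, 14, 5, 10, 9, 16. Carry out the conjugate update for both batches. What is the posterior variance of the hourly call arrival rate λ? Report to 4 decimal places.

With a Gamma(shape α, rate β) prior, the Poisson likelihood is conjugate: the posterior is Gamma(α + ΣXᵢ, β + n).
Batch 1: sum of counts S = 112 over n = 10 hours.
After batch 1: Gamma(α+S, β+n) = Gamma(2.3+112, 5.8+10) = Gamma(114.3, 15.8).
Batch 2: sum of counts S = 63 over n = 6 hours.
After batch 2: Gamma(α+S, β+n) = Gamma(114.3+63, 15.8+6) = Gamma(177.3, 21.8).
Var = α/β² = 177.3/21.8² = 0.3731.

0.3731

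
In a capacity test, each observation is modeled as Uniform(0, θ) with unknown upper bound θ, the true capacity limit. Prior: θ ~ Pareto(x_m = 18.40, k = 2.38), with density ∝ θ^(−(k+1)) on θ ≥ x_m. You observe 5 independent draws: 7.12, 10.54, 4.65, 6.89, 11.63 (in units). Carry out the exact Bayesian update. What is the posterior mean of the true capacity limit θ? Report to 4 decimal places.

21.2840

A Pareto(scale x_m, shape k) prior on the upper bound θ of Uniform(0, θ) is conjugate: posterior is Pareto(max(x_m, max xᵢ), k + n).
Sample maximum = 11.63; prior scale x_m = 18.40 → posterior scale = max = 18.40.
Posterior shape = 2.38 + 5 = 7.38.
E[θ|data] = k·x_m/(k−1) = 7.38·18.40/6.38 = 21.2840.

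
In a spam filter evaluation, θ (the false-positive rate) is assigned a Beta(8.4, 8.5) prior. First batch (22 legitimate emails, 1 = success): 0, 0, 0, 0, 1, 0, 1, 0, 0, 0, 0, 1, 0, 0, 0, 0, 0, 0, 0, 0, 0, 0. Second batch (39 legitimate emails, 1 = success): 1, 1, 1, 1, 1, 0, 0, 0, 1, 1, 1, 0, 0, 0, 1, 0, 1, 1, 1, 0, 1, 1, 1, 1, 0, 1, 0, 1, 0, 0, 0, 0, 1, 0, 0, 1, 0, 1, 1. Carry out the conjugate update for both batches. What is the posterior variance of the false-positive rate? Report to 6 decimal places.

0.003104

The Beta prior is conjugate to a Binomial/Bernoulli likelihood; the update adds successes to α and failures to β.
After batch 1: Beta(8.4+3, 8.5+19) = Beta(11.4, 27.5).
After batch 2: Beta(11.4+22, 27.5+17) = Beta(33.4, 44.5).
Var = αβ/((α+β)²(α+β+1)) = 33.4·44.5/(77.9²·78.9) = 0.003104.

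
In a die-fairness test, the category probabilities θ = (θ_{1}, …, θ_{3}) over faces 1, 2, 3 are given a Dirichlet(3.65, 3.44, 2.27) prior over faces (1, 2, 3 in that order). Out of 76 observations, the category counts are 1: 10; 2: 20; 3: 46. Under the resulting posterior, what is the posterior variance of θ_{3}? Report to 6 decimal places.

The Dirichlet prior is conjugate to the Multinomial likelihood: each posterior αⱼ = prior αⱼ + observed count nⱼ.
Posterior concentration: (13.65, 23.44, 48.27), total = 85.36.
Var[θ_j] = α_j(Σα−α_j)/((Σα)²(Σα+1)) = 48.27·37.09/(85.36²·86.36) = 0.002845.

0.002845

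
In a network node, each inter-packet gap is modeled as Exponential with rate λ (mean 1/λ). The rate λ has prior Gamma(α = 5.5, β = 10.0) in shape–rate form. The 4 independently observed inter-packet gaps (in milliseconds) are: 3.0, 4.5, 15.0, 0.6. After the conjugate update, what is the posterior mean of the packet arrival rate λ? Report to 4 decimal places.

With a Gamma(shape α, rate β) prior on the exponential rate λ, the posterior after n observations with total T = Σxᵢ is Gamma(α+n, β+T).
Sum of observations T = 23.1 milliseconds; n = 4.
Posterior: Gamma(5.5+4, 10.0+23.1) = Gamma(9.5, 33.1).
Posterior mean of λ = α/β = 9.5/33.1 = 0.2870.

0.2870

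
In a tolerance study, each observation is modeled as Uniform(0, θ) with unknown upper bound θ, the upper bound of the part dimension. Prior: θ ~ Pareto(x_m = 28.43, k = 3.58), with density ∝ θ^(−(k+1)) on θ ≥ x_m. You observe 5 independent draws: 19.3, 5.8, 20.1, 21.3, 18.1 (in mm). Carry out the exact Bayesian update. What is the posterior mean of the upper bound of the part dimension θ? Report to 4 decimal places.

32.1807

A Pareto(scale x_m, shape k) prior on the upper bound θ of Uniform(0, θ) is conjugate: posterior is Pareto(max(x_m, max xᵢ), k + n).
Sample maximum = 21.3; prior scale x_m = 28.43 → posterior scale = max = 28.43.
Posterior shape = 3.58 + 5 = 8.58.
E[θ|data] = k·x_m/(k−1) = 8.58·28.43/7.58 = 32.1807.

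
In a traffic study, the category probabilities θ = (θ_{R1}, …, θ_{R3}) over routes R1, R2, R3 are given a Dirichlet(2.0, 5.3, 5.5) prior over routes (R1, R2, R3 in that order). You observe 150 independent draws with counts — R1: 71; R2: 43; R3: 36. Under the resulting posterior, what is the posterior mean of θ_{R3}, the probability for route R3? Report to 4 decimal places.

The Dirichlet prior is conjugate to the Multinomial likelihood: each posterior αⱼ = prior αⱼ + observed count nⱼ.
Posterior concentration: (73.0, 48.3, 41.5), total = 162.8.
E[θ_{R3}|data] = α_{R3}/Σα = 41.5/162.8 = 0.2549.

0.2549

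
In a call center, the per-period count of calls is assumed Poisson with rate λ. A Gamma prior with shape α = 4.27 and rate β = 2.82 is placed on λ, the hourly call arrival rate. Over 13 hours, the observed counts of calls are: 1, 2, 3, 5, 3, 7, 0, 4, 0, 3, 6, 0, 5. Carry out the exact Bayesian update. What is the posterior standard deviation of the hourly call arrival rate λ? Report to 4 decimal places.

With a Gamma(shape α, rate β) prior, the Poisson likelihood is conjugate: the posterior is Gamma(α + ΣXᵢ, β + n).
Sum of counts S = 39 over n = 13 hours.
Posterior: Gamma(α+S, β+n) = Gamma(4.27+39, 2.82+13) = Gamma(43.27, 15.82).
SD = √α/β = √43.27/15.82 = 0.4158.

0.4158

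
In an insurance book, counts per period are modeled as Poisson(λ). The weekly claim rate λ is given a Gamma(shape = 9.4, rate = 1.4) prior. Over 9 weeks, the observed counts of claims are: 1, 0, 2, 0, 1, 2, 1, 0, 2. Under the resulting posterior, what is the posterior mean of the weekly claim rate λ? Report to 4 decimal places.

1.7692

With a Gamma(shape α, rate β) prior, the Poisson likelihood is conjugate: the posterior is Gamma(α + ΣXᵢ, β + n).
Sum of counts S = 9 over n = 9 weeks.
Posterior: Gamma(α+S, β+n) = Gamma(9.4+9, 1.4+9) = Gamma(18.4, 10.4).
Posterior mean = α/β = 18.4/10.4 = 1.7692.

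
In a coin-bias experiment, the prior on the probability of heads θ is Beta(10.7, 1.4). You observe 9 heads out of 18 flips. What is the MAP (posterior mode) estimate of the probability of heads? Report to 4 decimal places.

The Beta prior is conjugate to a Binomial/Bernoulli likelihood; the update adds successes to α and failures to β.
Posterior: Beta(α+k, β+n−k) = Beta(10.7+9, 1.4+9) = Beta(19.7, 10.4).
Mode of Beta(a,b) for a,b>1 is (a−1)/(a+b−2) = 18.7/28.1 = 0.6655.

0.6655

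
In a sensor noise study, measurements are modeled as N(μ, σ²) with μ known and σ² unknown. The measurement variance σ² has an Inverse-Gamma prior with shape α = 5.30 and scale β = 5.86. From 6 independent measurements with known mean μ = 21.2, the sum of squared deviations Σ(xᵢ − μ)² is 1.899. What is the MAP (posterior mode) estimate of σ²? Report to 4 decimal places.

With known mean μ and an Inverse-Gamma(α, β) prior on σ², the Normal likelihood is conjugate: posterior is Inv-Gamma(α + n/2, β + Σ(xᵢ−μ)²/2).
Posterior: Inv-Gamma(5.30 + 6/2, 5.86 + 1.899/2) = Inv-Gamma(8.30, 6.8095).
Mode = β/(α+1) = 6.8095/9.30 = 0.7322.

0.7322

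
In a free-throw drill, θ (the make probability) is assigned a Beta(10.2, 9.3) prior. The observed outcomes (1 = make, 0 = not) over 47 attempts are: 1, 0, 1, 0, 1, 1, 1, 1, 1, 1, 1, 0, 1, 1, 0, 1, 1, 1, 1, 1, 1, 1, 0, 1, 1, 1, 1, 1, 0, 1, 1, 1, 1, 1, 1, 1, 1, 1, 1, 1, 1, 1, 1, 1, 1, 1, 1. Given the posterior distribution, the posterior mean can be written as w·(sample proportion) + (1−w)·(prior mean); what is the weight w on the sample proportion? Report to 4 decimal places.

0.7068

The Beta prior is conjugate to a Binomial/Bernoulli likelihood; the update adds successes to α and failures to β.
Posterior mean = (α₀+k)/(α₀+β₀+n) = [n/(α₀+β₀+n)]·(k/n) + [(α₀+β₀)/(α₀+β₀+n)]·α₀/(α₀+β₀), so only n and the prior enter the weight.
The weight on the data is w = n/(α₀+β₀+n) = 47/(10.2+9.3+47) = 47/66.5 = 0.7068.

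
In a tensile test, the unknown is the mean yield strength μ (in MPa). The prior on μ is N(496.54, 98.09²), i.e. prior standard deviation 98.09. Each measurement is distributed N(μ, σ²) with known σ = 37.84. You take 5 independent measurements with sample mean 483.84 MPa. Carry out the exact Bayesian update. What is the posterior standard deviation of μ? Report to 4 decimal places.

For Normal data with known variance σ², a Normal(μ₀, σ₀²) prior on μ is conjugate. Posterior precision = 1/σ₀² + n/σ²; posterior mean is the precision-weighted average of μ₀ and x̄.
σ₀² = 98.09² = 9621.6481, σ² = 37.84² = 1431.8656; σ² + n·σ₀² = 1431.8656 + 5·9621.6481 = 49540.1061.
Posterior precision = 1/σ₀² + n/σ² = 1/9621.6481 + 5/1431.8656 = (σ² + n·σ₀²)/(σ₀²σ²) = 49540.1061/(9621.6481·1431.8656); posterior variance σₙ² = σ₀²σ²/(σ² + n·σ₀²) = 9621.6481·1431.8656/49540.1061 = 278.096032.
Posterior SD = √σₙ² = √(9621.6481·1431.8656/49540.1061) = 16.6762.

16.6762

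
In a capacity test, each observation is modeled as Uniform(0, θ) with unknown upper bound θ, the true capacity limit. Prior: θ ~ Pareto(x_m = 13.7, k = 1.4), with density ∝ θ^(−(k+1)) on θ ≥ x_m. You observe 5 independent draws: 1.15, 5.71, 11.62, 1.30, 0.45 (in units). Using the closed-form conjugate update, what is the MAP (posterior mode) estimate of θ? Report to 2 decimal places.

A Pareto(scale x_m, shape k) prior on the upper bound θ of Uniform(0, θ) is conjugate: posterior is Pareto(max(x_m, max xᵢ), k + n).
Sample maximum = 11.62; prior scale x_m = 13.7 → posterior scale = max = 13.70.
Posterior shape = 1.4 + 5 = 6.4.
The Pareto density is decreasing on [x_m, ∞), so the mode is x_m = 13.70.

13.70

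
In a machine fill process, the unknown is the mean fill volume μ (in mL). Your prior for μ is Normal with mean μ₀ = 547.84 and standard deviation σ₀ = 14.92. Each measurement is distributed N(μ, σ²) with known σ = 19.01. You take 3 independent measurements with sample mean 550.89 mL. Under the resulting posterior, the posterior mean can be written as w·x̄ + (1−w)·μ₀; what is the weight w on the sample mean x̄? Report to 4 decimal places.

For Normal data with known variance σ², a Normal(μ₀, σ₀²) prior on μ is conjugate. Posterior precision = 1/σ₀² + n/σ²; posterior mean is the precision-weighted average of μ₀ and x̄.
σ₀² = 14.92² = 222.6064, σ² = 19.01² = 361.3801. Prior precision 1/σ₀² = 1/222.6064; data precision n/σ² = 3/361.3801.
w = (n/σ²)/(1/σ₀² + n/σ²) = n·σ₀²/(σ² + n·σ₀²) = 3·222.6064/(361.3801 + 3·222.6064) = 667.8192/1029.1993 = 0.6489.

0.6489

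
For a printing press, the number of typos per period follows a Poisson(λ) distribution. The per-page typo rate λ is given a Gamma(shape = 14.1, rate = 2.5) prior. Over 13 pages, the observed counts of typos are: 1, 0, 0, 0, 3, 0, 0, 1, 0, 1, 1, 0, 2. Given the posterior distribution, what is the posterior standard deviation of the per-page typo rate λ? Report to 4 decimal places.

With a Gamma(shape α, rate β) prior, the Poisson likelihood is conjugate: the posterior is Gamma(α + ΣXᵢ, β + n).
Sum of counts S = 9 over n = 13 pages.
Posterior: Gamma(α+S, β+n) = Gamma(14.1+9, 2.5+13) = Gamma(23.1, 15.5).
SD = √α/β = √23.1/15.5 = 0.3101.

0.3101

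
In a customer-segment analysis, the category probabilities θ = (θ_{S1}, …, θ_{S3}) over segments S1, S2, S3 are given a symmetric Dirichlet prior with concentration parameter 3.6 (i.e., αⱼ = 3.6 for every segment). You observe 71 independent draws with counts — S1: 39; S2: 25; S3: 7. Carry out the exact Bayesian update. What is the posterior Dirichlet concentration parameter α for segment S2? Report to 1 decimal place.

The Dirichlet prior is conjugate to the Multinomial likelihood: each posterior αⱼ = prior αⱼ + observed count nⱼ.
Posterior concentration: (42.6, 28.6, 10.6), total = 81.8.
α_{S2} = 3.6 + 25 = 28.6.

28.6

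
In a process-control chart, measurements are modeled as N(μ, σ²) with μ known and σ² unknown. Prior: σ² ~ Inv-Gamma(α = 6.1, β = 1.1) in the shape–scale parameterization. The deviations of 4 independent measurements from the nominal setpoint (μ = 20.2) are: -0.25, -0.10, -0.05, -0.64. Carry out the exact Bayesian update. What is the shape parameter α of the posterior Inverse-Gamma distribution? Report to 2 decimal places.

8.10

With known mean μ and an Inverse-Gamma(α, β) prior on σ², the Normal likelihood is conjugate: posterior is Inv-Gamma(α + n/2, β + Σ(xᵢ−μ)²/2).
Σ(xᵢ−μ)² = (-0.25)² + (-0.10)² + (-0.05)² + (-0.64)² = 0.4846.
Posterior: Inv-Gamma(6.1 + 4/2, 1.1 + 0.4846/2) = Inv-Gamma(8.10, 1.34230).
Posterior α = 8.10.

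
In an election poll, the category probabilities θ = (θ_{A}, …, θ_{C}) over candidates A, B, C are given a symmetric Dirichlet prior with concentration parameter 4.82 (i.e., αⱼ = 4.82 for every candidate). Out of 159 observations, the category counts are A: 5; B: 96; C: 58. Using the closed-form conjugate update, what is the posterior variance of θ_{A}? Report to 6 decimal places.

The Dirichlet prior is conjugate to the Multinomial likelihood: each posterior αⱼ = prior αⱼ + observed count nⱼ.
Posterior concentration: (9.82, 100.82, 62.82), total = 173.46.
Var[θ_j] = α_j(Σα−α_j)/((Σα)²(Σα+1)) = 9.82·163.64/(173.46²·174.46) = 0.000306.

0.000306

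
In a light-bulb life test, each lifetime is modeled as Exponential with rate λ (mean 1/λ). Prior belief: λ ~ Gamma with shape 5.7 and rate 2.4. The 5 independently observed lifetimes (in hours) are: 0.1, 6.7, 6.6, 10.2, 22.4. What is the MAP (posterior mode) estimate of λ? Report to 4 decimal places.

With a Gamma(shape α, rate β) prior on the exponential rate λ, the posterior after n observations with total T = Σxᵢ is Gamma(α+n, β+T).
Sum of observations T = 46.0 hours; n = 5.
Posterior: Gamma(5.7+5, 2.4+46.0) = Gamma(10.7, 48.4).
Mode = (α−1)/β = 0.2004.

0.2004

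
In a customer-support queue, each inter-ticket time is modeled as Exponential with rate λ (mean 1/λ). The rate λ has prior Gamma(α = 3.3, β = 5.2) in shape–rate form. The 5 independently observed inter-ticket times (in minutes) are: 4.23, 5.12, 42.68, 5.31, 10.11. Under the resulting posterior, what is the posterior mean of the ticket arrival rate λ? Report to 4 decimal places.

0.1142

With a Gamma(shape α, rate β) prior on the exponential rate λ, the posterior after n observations with total T = Σxᵢ is Gamma(α+n, β+T).
Sum of observations T = 67.45 minutes; n = 5.
Posterior: Gamma(3.3+5, 5.2+67.45) = Gamma(8.3, 72.65).
Posterior mean of λ = α/β = 8.3/72.65 = 0.1142.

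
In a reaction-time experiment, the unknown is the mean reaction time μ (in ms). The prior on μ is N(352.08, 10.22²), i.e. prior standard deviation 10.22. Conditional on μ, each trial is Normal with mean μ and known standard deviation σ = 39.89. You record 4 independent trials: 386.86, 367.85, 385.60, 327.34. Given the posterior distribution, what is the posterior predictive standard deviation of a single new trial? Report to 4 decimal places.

40.9138

For Normal data with known variance σ², a Normal(μ₀, σ₀²) prior on μ is conjugate. Posterior precision = 1/σ₀² + n/σ²; posterior mean is the precision-weighted average of μ₀ and x̄.
σ₀² = 10.22² = 104.4484, σ² = 39.89² = 1591.2121; σ² + n·σ₀² = 1591.2121 + 4·104.4484 = 2009.0057.
Posterior precision = 1/σ₀² + n/σ² = 1/104.4484 + 4/1591.2121 = (σ² + n·σ₀²)/(σ₀²σ²) = 2009.0057/(104.4484·1591.2121); posterior variance σₙ² = σ₀²σ²/(σ² + n·σ₀²) = 104.4484·1591.2121/2009.0057 = 82.727270.
Predictive variance for one new observation = σₙ² + σ² = 104.4484·1591.2121/2009.0057 + 1591.2121 = σ²·(σ₀² + 2009.0057)/2009.0057 = 1591.2121·2113.4541/2009.0057 = 1673.939370; SD = √(1591.2121·2113.4541/2009.0057) = 40.9138.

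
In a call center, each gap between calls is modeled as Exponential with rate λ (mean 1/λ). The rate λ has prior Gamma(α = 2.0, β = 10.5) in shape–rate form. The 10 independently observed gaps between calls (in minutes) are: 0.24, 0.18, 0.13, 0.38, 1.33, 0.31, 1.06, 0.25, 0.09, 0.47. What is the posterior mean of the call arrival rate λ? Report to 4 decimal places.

With a Gamma(shape α, rate β) prior on the exponential rate λ, the posterior after n observations with total T = Σxᵢ is Gamma(α+n, β+T).
Sum of observations T = 4.44 minutes; n = 10.
Posterior: Gamma(2.0+10, 10.5+4.44) = Gamma(12.0, 14.94).
Posterior mean of λ = α/β = 12.0/14.94 = 0.8032.

0.8032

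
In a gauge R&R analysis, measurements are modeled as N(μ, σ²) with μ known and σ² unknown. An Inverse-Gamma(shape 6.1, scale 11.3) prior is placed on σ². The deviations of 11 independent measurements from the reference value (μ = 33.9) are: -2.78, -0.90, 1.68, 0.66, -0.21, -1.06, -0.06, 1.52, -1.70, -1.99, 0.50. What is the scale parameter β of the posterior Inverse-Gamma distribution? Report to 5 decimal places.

With known mean μ and an Inverse-Gamma(α, β) prior on σ², the Normal likelihood is conjugate: posterior is Inv-Gamma(α + n/2, β + Σ(xᵢ−μ)²/2).
Σ(xᵢ−μ)² = (-2.78)² + (-0.90)² + (1.68)² + (0.66)² + (-0.21)² + (-1.06)² + (-0.06)² + (1.52)² + (-1.70)² + (-1.99)² + (0.50)² = 22.3782.
Posterior: Inv-Gamma(6.1 + 11/2, 11.3 + 22.3782/2) = Inv-Gamma(11.60, 22.48910).
Posterior β = 22.48910.

22.48910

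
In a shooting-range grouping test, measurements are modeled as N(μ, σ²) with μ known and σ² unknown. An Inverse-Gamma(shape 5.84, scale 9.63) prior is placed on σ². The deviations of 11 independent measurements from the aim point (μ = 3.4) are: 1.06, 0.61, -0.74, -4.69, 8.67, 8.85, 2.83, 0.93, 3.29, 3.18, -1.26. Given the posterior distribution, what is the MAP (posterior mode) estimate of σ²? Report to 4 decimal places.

9.2459

With known mean μ and an Inverse-Gamma(α, β) prior on σ², the Normal likelihood is conjugate: posterior is Inv-Gamma(α + n/2, β + Σ(xᵢ−μ)²/2).
Σ(xᵢ−μ)² = (1.06)² + (0.61)² + (-0.74)² + (-4.69)² + (8.67)² + (8.85)² + (2.83)² + (0.93)² + (3.29)² + (3.18)² + (-1.26)² = 208.9287.
Posterior: Inv-Gamma(5.84 + 11/2, 9.63 + 208.9287/2) = Inv-Gamma(11.34, 114.09435).
Mode = β/(α+1) = 114.09435/12.34 = 9.2459.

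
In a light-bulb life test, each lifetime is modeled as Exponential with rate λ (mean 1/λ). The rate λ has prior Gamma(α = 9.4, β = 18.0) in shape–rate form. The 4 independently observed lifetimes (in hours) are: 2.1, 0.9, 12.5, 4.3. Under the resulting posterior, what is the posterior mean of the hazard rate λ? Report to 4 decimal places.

0.3545

With a Gamma(shape α, rate β) prior on the exponential rate λ, the posterior after n observations with total T = Σxᵢ is Gamma(α+n, β+T).
Sum of observations T = 19.8 hours; n = 4.
Posterior: Gamma(9.4+4, 18.0+19.8) = Gamma(13.4, 37.8).
Posterior mean of λ = α/β = 13.4/37.8 = 0.3545.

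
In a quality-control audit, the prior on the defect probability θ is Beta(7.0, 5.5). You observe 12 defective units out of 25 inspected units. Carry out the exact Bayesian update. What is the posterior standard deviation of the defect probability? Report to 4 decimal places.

0.0806

The Beta prior is conjugate to a Binomial/Bernoulli likelihood; the update adds successes to α and failures to β.
Posterior: Beta(α+k, β+n−k) = Beta(7.0+12, 5.5+13) = Beta(19.0, 18.5).
Var = αβ/((α+β)²(α+β+1)) = 19.0·18.5/(37.5²·38.5) = 0.00649235; SD = √0.00649235 = 0.0806.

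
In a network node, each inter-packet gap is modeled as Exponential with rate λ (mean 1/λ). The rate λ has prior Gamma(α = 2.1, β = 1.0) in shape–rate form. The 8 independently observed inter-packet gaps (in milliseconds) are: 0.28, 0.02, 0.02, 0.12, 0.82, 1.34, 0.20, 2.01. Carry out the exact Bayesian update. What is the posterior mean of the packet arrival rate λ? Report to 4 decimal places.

1.7384

With a Gamma(shape α, rate β) prior on the exponential rate λ, the posterior after n observations with total T = Σxᵢ is Gamma(α+n, β+T).
Sum of observations T = 4.81 milliseconds; n = 8.
Posterior: Gamma(2.1+8, 1.0+4.81) = Gamma(10.1, 5.81).
Posterior mean of λ = α/β = 10.1/5.81 = 1.7384.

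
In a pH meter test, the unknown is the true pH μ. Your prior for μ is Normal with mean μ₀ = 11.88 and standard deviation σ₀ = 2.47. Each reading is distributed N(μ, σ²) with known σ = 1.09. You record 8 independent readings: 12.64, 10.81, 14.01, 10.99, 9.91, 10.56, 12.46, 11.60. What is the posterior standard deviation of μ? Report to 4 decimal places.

For Normal data with known variance σ², a Normal(μ₀, σ₀²) prior on μ is conjugate. Posterior precision = 1/σ₀² + n/σ²; posterior mean is the precision-weighted average of μ₀ and x̄.
σ₀² = 2.47² = 6.1009, σ² = 1.09² = 1.1881; σ² + n·σ₀² = 1.1881 + 8·6.1009 = 49.9953.
Posterior precision = 1/σ₀² + n/σ² = 1/6.1009 + 8/1.1881 = (σ² + n·σ₀²)/(σ₀²σ²) = 49.9953/(6.1009·1.1881); posterior variance σₙ² = σ₀²σ²/(σ² + n·σ₀²) = 6.1009·1.1881/49.9953 = 0.144983.
Posterior SD = √σₙ² = √(6.1009·1.1881/49.9953) = 0.3808.

0.3808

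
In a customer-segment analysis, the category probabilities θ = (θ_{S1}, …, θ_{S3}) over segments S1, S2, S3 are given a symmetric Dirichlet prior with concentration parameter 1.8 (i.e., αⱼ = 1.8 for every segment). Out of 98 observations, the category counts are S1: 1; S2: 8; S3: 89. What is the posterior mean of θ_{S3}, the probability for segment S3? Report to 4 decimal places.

The Dirichlet prior is conjugate to the Multinomial likelihood: each posterior αⱼ = prior αⱼ + observed count nⱼ.
Posterior concentration: (2.8, 9.8, 90.8), total = 103.4.
E[θ_{S3}|data] = α_{S3}/Σα = 90.8/103.4 = 0.8781.

0.8781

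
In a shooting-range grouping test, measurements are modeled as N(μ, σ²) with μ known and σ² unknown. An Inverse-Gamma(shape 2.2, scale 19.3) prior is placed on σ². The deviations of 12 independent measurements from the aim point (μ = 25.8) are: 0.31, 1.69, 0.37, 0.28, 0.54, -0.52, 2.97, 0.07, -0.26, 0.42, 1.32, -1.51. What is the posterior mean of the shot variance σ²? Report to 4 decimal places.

3.8487

With known mean μ and an Inverse-Gamma(α, β) prior on σ², the Normal likelihood is conjugate: posterior is Inv-Gamma(α + n/2, β + Σ(xᵢ−μ)²/2).
Σ(xᵢ−μ)² = (0.31)² + (1.69)² + (0.37)² + (0.28)² + (0.54)² + (-0.52)² + (2.97)² + (0.07)² + (-0.26)² + (0.42)² + (1.32)² + (-1.51)² = 16.8218.
Posterior: Inv-Gamma(2.2 + 12/2, 19.3 + 16.8218/2) = Inv-Gamma(8.20, 27.71090).
E[σ²|data] = β/(α−1) = 27.71090/7.20 = 3.8487.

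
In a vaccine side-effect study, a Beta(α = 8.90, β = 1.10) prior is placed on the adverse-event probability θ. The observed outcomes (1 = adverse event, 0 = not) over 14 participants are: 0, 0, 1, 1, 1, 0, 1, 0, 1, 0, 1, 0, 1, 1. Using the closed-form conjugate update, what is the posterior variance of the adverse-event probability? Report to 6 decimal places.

The Beta prior is conjugate to a Binomial/Bernoulli likelihood; the update adds successes to α and failures to β.
Posterior: Beta(α+k, β+n−k) = Beta(8.90+8, 1.10+6) = Beta(16.90, 7.10).
Var = αβ/((α+β)²(α+β+1)) = 16.90·7.10/(24.00²·25.00) = 0.008333.

0.008333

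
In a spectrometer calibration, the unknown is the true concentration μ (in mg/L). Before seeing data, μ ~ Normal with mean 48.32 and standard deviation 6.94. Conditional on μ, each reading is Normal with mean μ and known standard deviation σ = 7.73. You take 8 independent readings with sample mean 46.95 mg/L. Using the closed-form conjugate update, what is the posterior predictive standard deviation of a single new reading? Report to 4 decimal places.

For Normal data with known variance σ², a Normal(μ₀, σ₀²) prior on μ is conjugate. Posterior precision = 1/σ₀² + n/σ²; posterior mean is the precision-weighted average of μ₀ and x̄.
σ₀² = 6.94² = 48.1636, σ² = 7.73² = 59.7529; σ² + n·σ₀² = 59.7529 + 8·48.1636 = 445.0617.
Posterior precision = 1/σ₀² + n/σ² = 1/48.1636 + 8/59.7529 = (σ² + n·σ₀²)/(σ₀²σ²) = 445.0617/(48.1636·59.7529); posterior variance σₙ² = σ₀²σ²/(σ² + n·σ₀²) = 48.1636·59.7529/445.0617 = 6.466328.
Predictive variance for one new observation = σₙ² + σ² = 48.1636·59.7529/445.0617 + 59.7529 = σ²·(σ₀² + 445.0617)/445.0617 = 59.7529·493.2253/445.0617 = 66.219228; SD = √(59.7529·493.2253/445.0617) = 8.1375.

8.1375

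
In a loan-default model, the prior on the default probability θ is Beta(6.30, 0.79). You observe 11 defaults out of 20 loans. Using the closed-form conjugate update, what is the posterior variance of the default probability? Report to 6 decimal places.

The Beta prior is conjugate to a Binomial/Bernoulli likelihood; the update adds successes to α and failures to β.
Posterior: Beta(α+k, β+n−k) = Beta(6.30+11, 0.79+9) = Beta(17.30, 9.79).
Var = αβ/((α+β)²(α+β+1)) = 17.30·9.79/(27.09²·28.09) = 0.008216.

0.008216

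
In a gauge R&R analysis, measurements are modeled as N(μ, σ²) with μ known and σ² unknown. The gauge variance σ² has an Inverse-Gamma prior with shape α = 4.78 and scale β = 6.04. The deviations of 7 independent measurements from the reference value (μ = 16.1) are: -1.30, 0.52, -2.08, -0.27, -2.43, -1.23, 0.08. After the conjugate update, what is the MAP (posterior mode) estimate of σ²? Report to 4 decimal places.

1.3935

With known mean μ and an Inverse-Gamma(α, β) prior on σ², the Normal likelihood is conjugate: posterior is Inv-Gamma(α + n/2, β + Σ(xᵢ−μ)²/2).
Σ(xᵢ−μ)² = (-1.30)² + (0.52)² + (-2.08)² + (-0.27)² + (-2.43)² + (-1.23)² + (0.08)² = 13.7839.
Posterior: Inv-Gamma(4.78 + 7/2, 6.04 + 13.7839/2) = Inv-Gamma(8.28, 12.93195).
Mode = β/(α+1) = 12.93195/9.28 = 1.3935.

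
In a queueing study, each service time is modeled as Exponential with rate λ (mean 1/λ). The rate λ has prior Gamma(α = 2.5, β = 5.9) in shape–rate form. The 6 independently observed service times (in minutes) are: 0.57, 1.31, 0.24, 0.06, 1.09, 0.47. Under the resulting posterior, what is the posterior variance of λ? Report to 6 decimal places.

0.091467

With a Gamma(shape α, rate β) prior on the exponential rate λ, the posterior after n observations with total T = Σxᵢ is Gamma(α+n, β+T).
Sum of observations T = 3.74 minutes; n = 6.
Posterior: Gamma(2.5+6, 5.9+3.74) = Gamma(8.5, 9.64).
Var = α/β² = 0.091467.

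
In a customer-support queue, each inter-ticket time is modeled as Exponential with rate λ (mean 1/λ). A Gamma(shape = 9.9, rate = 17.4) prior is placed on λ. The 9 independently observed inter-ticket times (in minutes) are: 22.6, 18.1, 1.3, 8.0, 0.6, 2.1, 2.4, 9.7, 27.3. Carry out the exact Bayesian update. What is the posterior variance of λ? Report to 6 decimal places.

0.001576

With a Gamma(shape α, rate β) prior on the exponential rate λ, the posterior after n observations with total T = Σxᵢ is Gamma(α+n, β+T).
Sum of observations T = 92.1 minutes; n = 9.
Posterior: Gamma(9.9+9, 17.4+92.1) = Gamma(18.9, 109.5).
Var = α/β² = 0.001576.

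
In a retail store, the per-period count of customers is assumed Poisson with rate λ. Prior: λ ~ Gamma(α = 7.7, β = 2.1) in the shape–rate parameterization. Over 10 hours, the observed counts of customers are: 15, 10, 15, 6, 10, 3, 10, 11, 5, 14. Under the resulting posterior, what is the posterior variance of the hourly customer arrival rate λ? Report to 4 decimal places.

0.7288

With a Gamma(shape α, rate β) prior, the Poisson likelihood is conjugate: the posterior is Gamma(α + ΣXᵢ, β + n).
Sum of counts S = 99 over n = 10 hours.
Posterior: Gamma(α+S, β+n) = Gamma(7.7+99, 2.1+10) = Gamma(106.7, 12.1).
Var = α/β² = 106.7/12.1² = 0.7288.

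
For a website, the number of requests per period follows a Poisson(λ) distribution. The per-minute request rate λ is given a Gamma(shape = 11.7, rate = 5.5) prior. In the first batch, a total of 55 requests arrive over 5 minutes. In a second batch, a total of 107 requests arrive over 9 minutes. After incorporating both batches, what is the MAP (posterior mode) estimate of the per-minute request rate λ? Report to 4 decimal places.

8.8564

With a Gamma(shape α, rate β) prior, the Poisson likelihood is conjugate: the posterior is Gamma(α + ΣXᵢ, β + n).
After batch 1: Gamma(α+S, β+n) = Gamma(11.7+55, 5.5+5) = Gamma(66.7, 10.5).
After batch 2: Gamma(α+S, β+n) = Gamma(66.7+107, 10.5+9) = Gamma(173.7, 19.5).
Mode of Gamma(α,β) for α≥1 is (α−1)/β = 172.7/19.5 = 8.8564.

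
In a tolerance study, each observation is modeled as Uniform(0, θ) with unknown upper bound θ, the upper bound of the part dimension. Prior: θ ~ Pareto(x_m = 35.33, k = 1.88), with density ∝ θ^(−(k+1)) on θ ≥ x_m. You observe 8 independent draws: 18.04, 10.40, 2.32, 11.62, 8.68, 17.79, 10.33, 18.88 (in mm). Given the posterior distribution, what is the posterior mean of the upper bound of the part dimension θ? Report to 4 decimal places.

A Pareto(scale x_m, shape k) prior on the upper bound θ of Uniform(0, θ) is conjugate: posterior is Pareto(max(x_m, max xᵢ), k + n).
Sample maximum = 18.88; prior scale x_m = 35.33 → posterior scale = max = 35.33.
Posterior shape = 1.88 + 8 = 9.88.
E[θ|data] = k·x_m/(k−1) = 9.88·35.33/8.88 = 39.3086.

39.3086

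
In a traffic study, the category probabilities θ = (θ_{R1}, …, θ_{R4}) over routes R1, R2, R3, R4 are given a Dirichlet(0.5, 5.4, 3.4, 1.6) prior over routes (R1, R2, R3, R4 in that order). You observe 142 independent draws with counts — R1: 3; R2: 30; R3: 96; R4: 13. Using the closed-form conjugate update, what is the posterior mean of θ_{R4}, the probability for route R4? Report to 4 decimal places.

0.0955

The Dirichlet prior is conjugate to the Multinomial likelihood: each posterior αⱼ = prior αⱼ + observed count nⱼ.
Posterior concentration: (3.5, 35.4, 99.4, 14.6), total = 152.9.
E[θ_{R4}|data] = α_{R4}/Σα = 14.6/152.9 = 0.0955.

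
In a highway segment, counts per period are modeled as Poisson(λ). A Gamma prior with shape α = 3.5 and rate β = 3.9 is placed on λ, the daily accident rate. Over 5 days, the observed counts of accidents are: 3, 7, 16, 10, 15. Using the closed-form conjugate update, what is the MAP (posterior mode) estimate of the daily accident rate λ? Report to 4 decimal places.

With a Gamma(shape α, rate β) prior, the Poisson likelihood is conjugate: the posterior is Gamma(α + ΣXᵢ, β + n).
Sum of counts S = 51 over n = 5 days.
Posterior: Gamma(α+S, β+n) = Gamma(3.5+51, 3.9+5) = Gamma(54.5, 8.9).
Mode of Gamma(α,β) for α≥1 is (α−1)/β = 53.5/8.9 = 6.0112.

6.0112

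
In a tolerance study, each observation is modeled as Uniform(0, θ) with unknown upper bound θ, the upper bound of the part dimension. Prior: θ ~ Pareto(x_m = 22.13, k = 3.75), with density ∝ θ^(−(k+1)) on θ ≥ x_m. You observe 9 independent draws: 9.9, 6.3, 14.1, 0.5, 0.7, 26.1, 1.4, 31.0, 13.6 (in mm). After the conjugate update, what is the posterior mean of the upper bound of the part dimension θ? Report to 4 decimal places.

A Pareto(scale x_m, shape k) prior on the upper bound θ of Uniform(0, θ) is conjugate: posterior is Pareto(max(x_m, max xᵢ), k + n).
Sample maximum = 31.0; prior scale x_m = 22.13 → posterior scale = max = 31.00.
Posterior shape = 3.75 + 9 = 12.75.
E[θ|data] = k·x_m/(k−1) = 12.75·31.00/11.75 = 33.6383.

33.6383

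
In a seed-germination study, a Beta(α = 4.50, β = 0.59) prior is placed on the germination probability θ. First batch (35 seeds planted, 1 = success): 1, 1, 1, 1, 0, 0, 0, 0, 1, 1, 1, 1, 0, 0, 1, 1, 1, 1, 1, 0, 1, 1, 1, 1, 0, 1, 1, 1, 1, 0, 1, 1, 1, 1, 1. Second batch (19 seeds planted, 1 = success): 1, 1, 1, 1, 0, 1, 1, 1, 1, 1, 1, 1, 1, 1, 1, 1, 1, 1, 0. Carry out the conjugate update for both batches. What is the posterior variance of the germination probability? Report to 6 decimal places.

The Beta prior is conjugate to a Binomial/Bernoulli likelihood; the update adds successes to α and failures to β.
After batch 1: Beta(4.50+26, 0.59+9) = Beta(30.50, 9.59).
After batch 2: Beta(30.50+17, 9.59+2) = Beta(47.50, 11.59).
Var = αβ/((α+β)²(α+β+1)) = 47.50·11.59/(59.09²·60.09) = 0.002624.

0.002624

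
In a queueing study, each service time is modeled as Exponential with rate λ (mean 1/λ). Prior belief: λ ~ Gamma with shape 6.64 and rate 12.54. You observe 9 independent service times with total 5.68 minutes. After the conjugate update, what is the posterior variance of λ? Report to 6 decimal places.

With a Gamma(shape α, rate β) prior on the exponential rate λ, the posterior after n observations with total T = Σxᵢ is Gamma(α+n, β+T).
Posterior: Gamma(6.64+9, 12.54+5.68) = Gamma(15.64, 18.22).
Var = α/β² = 0.047113.

0.047113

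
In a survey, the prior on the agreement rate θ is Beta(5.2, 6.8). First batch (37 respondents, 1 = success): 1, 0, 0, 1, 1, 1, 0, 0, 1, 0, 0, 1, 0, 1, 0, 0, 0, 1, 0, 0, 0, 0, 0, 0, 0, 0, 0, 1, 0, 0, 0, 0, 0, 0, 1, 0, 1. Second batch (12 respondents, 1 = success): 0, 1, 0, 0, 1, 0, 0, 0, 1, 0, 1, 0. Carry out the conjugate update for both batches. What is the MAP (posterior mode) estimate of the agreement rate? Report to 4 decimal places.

The Beta prior is conjugate to a Binomial/Bernoulli likelihood; the update adds successes to α and failures to β.
After batch 1: Beta(5.2+11, 6.8+26) = Beta(16.2, 32.8).
After batch 2: Beta(16.2+4, 32.8+8) = Beta(20.2, 40.8).
Mode of Beta(a,b) for a,b>1 is (a−1)/(a+b−2) = 19.2/59.0 = 0.3254.

0.3254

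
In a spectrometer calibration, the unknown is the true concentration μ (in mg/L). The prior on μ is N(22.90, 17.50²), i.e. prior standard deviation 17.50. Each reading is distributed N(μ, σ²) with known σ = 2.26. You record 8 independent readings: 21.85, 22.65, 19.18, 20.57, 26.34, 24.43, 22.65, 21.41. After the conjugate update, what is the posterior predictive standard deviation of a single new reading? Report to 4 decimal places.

For Normal data with known variance σ², a Normal(μ₀, σ₀²) prior on μ is conjugate. Posterior precision = 1/σ₀² + n/σ²; posterior mean is the precision-weighted average of μ₀ and x̄.
σ₀² = 17.50² = 306.25, σ² = 2.26² = 5.1076; σ² + n·σ₀² = 5.1076 + 8·306.25 = 2455.1076.
Posterior precision = 1/σ₀² + n/σ² = 1/306.25 + 8/5.1076 = (σ² + n·σ₀²)/(σ₀²σ²) = 2455.1076/(306.25·5.1076); posterior variance σₙ² = σ₀²σ²/(σ² + n·σ₀²) = 306.25·5.1076/2455.1076 = 0.637122.
Predictive variance for one new observation = σₙ² + σ² = 306.25·5.1076/2455.1076 + 5.1076 = σ²·(σ₀² + 2455.1076)/2455.1076 = 5.1076·2761.3576/2455.1076 = 5.744722; SD = √(5.1076·2761.3576/2455.1076) = 2.3968.

2.3968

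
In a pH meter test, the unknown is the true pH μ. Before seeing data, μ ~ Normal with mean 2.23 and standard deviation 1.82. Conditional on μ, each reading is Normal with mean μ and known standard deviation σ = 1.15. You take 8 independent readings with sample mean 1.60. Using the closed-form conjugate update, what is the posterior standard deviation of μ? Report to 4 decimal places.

For Normal data with known variance σ², a Normal(μ₀, σ₀²) prior on μ is conjugate. Posterior precision = 1/σ₀² + n/σ²; posterior mean is the precision-weighted average of μ₀ and x̄.
σ₀² = 1.82² = 3.3124, σ² = 1.15² = 1.3225; σ² + n·σ₀² = 1.3225 + 8·3.3124 = 27.8217.
Posterior precision = 1/σ₀² + n/σ² = 1/3.3124 + 8/1.3225 = (σ² + n·σ₀²)/(σ₀²σ²) = 27.8217/(3.3124·1.3225); posterior variance σₙ² = σ₀²σ²/(σ² + n·σ₀²) = 3.3124·1.3225/27.8217 = 0.157454.
Posterior SD = √σₙ² = √(3.3124·1.3225/27.8217) = 0.3968.

0.3968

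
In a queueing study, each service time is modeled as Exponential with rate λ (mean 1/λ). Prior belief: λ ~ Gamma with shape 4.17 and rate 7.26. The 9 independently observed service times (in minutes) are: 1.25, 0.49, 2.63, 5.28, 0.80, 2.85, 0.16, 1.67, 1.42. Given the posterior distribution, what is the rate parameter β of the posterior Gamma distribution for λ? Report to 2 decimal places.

23.81

With a Gamma(shape α, rate β) prior on the exponential rate λ, the posterior after n observations with total T = Σxᵢ is Gamma(α+n, β+T).
Sum of observations T = 16.55 minutes; n = 9.
Posterior: Gamma(4.17+9, 7.26+16.55) = Gamma(13.17, 23.81).
Posterior β = 23.81.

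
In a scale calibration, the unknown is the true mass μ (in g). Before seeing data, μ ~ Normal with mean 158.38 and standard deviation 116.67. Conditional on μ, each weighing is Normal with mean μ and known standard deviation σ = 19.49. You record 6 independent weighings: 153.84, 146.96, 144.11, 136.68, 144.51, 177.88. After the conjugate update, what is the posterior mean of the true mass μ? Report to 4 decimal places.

For Normal data with known variance σ², a Normal(μ₀, σ₀²) prior on μ is conjugate. Posterior precision = 1/σ₀² + n/σ²; posterior mean is the precision-weighted average of μ₀ and x̄.
Σxᵢ = 153.84 + 146.96 + 144.11 + 136.68 + 144.51 + 177.88 = 903.98, so n·x̄ = 903.98.
σ₀² = 116.67² = 13611.8889, σ² = 19.49² = 379.8601; σ² + n·σ₀² = 379.8601 + 6·13611.8889 = 82051.1935.
Posterior mean = (μ₀/σ₀² + n·x̄/σ²)/(1/σ₀² + n/σ²) = (σ²·μ₀ + σ₀²·n·x̄)/(σ² + n·σ₀²) = (379.8601·158.38 + 13611.8889·903.98)/82051.1935 = 12365037.57046/82051.1935 = 150.6991.

150.6991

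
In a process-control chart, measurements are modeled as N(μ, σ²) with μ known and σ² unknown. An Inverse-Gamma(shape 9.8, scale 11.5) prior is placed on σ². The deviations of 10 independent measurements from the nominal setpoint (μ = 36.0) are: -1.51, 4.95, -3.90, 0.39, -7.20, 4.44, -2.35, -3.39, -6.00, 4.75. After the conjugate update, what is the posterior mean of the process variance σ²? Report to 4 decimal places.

7.6911

With known mean μ and an Inverse-Gamma(α, β) prior on σ², the Normal likelihood is conjugate: posterior is Inv-Gamma(α + n/2, β + Σ(xᵢ−μ)²/2).
Σ(xᵢ−μ)² = (-1.51)² + (4.95)² + (-3.90)² + (0.39)² + (-7.20)² + (4.44)² + (-2.35)² + (-3.39)² + (-6.00)² + (4.75)² = 189.2754.
Posterior: Inv-Gamma(9.8 + 10/2, 11.5 + 189.2754/2) = Inv-Gamma(14.80, 106.13770).
E[σ²|data] = β/(α−1) = 106.13770/13.80 = 7.6911.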